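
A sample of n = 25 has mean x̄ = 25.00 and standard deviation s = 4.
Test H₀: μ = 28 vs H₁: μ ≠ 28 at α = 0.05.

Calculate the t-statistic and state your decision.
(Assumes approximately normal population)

df = n - 1 = 24
SE = s/√n = 4/√25 = 0.8000
t = (x̄ - μ₀)/SE = (25.00 - 28)/0.8000 = -3.7500
Critical value: t_{0.025,24} = ±2.064
p-value ≈ 0.0010
Decision: reject H₀

Answer: t = -3.7500, reject H₀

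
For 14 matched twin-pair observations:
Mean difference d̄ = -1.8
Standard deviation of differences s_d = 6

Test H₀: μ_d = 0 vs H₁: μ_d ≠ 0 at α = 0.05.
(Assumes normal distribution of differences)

Answer: t = -1.1225, fail to reject H₀

Derivation:
df = n - 1 = 13
SE = s_d/√n = 6/√14 = 1.6036
t = d̄/SE = -1.8/1.6036 = -1.1225
Critical value: t_{0.025,13} = ±2.160
p-value ≈ 0.2820
Decision: fail to reject H₀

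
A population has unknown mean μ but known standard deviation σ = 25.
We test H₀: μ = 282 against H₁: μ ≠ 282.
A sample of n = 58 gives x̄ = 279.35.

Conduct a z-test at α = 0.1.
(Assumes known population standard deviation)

Standard error: SE = σ/√n = 25/√58 = 3.2827
z-statistic: z = (x̄ - μ₀)/SE = (279.35 - 282)/3.2827 = -0.8073
Critical value: ±1.645
p-value = 0.4195
Decision: fail to reject H₀

Answer: z = -0.8073, fail to reject H₀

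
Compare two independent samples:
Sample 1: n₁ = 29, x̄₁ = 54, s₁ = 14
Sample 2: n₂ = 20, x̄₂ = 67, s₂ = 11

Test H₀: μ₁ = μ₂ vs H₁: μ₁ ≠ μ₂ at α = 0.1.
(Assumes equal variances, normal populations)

Pooled variance: s²_p = [28×14² + 19×11²]/(47) = 165.6809
s_p = 12.8717
SE = s_p×√(1/n₁ + 1/n₂) = 12.8717×√(1/29 + 1/20) = 3.7413
t = (x̄₁ - x̄₂)/SE = (54 - 67)/3.7413 = -3.4747
df = 47, t-critical = ±1.678
Decision: reject H₀

Answer: t = -3.4747, reject H₀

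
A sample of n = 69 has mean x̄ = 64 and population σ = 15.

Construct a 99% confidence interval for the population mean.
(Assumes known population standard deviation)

Answer: (59.3483, 68.6517)

Derivation:
Confidence level: 99%, α = 0.01
z_0.005 = 2.576
SE = σ/√n = 15/√69 = 1.8058
Margin of error = 2.576 × 1.8058 = 4.6517
CI: x̄ ± margin = 64 ± 4.6517
CI: (59.3483, 68.6517)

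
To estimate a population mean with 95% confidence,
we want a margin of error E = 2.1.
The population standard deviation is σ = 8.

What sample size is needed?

z_0.025 = 1.960
n = (z×σ/E)² = (1.960×8/2.1)²
n = 55.7511
Round up: n = 56

Answer: n = 56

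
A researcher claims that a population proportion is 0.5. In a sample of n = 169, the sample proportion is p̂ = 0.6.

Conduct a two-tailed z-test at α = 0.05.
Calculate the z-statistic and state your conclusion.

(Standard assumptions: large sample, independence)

Answer: z = 2.6000, reject H₀

Derivation:
H₀: p = 0.5, H₁: p ≠ 0.5
Standard error: SE = √(p₀(1-p₀)/n) = √(0.5×0.5/169) = 0.038462
z-statistic: z = (p̂ - p₀)/SE = (0.6 - 0.5)/0.038462 = 2.6000
Critical value: z_0.025 = ±1.960
p-value = 0.0093
Decision: reject H₀ at α = 0.05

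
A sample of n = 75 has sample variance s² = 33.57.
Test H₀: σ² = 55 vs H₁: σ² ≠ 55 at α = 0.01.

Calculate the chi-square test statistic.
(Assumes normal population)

Answer: χ² = 45.1669, reject H₀

Derivation:
df = n - 1 = 74
χ² = (n-1)s²/σ₀² = 74×33.57/55 = 45.1669
Critical values: χ²_{0.995,74} = 46.417, χ²_{0.005,74} = 109.074
Rejection region: χ² < 46.417 or χ² > 109.074
Decision: reject H₀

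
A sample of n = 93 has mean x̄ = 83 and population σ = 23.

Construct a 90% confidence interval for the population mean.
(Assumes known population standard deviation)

Answer: (79.0767, 86.9233)

Derivation:
Confidence level: 90%, α = 0.1
z_0.05 = 1.645
SE = σ/√n = 23/√93 = 2.3850
Margin of error = 1.645 × 2.3850 = 3.9233
CI: x̄ ± margin = 83 ± 3.9233
CI: (79.0767, 86.9233)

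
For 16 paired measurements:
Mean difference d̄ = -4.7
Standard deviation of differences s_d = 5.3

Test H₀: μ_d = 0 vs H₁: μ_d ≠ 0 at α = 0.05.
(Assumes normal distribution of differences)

Answer: t = -3.5472, reject H₀

Derivation:
df = n - 1 = 15
SE = s_d/√n = 5.3/√16 = 1.3250
t = d̄/SE = -4.7/1.3250 = -3.5472
Critical value: t_{0.025,15} = ±2.131
p-value ≈ 0.0029
Decision: reject H₀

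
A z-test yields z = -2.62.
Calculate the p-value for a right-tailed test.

For z = -2.62:
p = P(Z > -2.62) = 1 - Φ(-2.62) = 0.9956

Answer: p-value ≈ 0.9956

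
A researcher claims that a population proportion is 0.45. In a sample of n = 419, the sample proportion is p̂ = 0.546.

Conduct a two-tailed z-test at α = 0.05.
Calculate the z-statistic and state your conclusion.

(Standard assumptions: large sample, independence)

H₀: p = 0.45, H₁: p ≠ 0.45
Standard error: SE = √(p₀(1-p₀)/n) = √(0.45×0.55/419) = 0.024304
z-statistic: z = (p̂ - p₀)/SE = (0.546 - 0.45)/0.024304 = 3.9500
Critical value: z_0.025 = ±1.960
p-value = 0.0001
Decision: reject H₀ at α = 0.05

Answer: z = 3.9500, reject H₀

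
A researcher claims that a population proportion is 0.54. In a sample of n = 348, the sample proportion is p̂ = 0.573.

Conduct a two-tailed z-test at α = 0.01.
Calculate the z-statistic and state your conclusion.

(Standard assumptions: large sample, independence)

Answer: z = 1.2352, fail to reject H₀

Derivation:
H₀: p = 0.54, H₁: p ≠ 0.54
Standard error: SE = √(p₀(1-p₀)/n) = √(0.54×0.46/348) = 0.026717
z-statistic: z = (p̂ - p₀)/SE = (0.573 - 0.54)/0.026717 = 1.2352
Critical value: z_0.005 = ±2.576
p-value = 0.2168
Decision: fail to reject H₀ at α = 0.01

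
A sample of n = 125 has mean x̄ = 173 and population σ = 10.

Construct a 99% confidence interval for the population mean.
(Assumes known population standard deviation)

Confidence level: 99%, α = 0.01
z_0.005 = 2.576
SE = σ/√n = 10/√125 = 0.8944
Margin of error = 2.576 × 0.8944 = 2.3040
CI: x̄ ± margin = 173 ± 2.3040
CI: (170.6960, 175.3040)

Answer: (170.6960, 175.3040)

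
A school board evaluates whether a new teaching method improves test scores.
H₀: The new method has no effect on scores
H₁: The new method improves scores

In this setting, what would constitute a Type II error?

Answer: Failing to adopt an effective teaching method

Derivation:
A Type I error (probability α) occurs when we reject a true H₀.
A Type II error (probability β) occurs when we fail to reject a false H₀.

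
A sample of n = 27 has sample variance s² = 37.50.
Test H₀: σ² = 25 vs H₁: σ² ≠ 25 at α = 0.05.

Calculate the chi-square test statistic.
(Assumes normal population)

df = n - 1 = 26
χ² = (n-1)s²/σ₀² = 26×37.50/25 = 39.0000
Critical values: χ²_{0.975,26} = 13.844, χ²_{0.025,26} = 41.923
Rejection region: χ² < 13.844 or χ² > 41.923
Decision: fail to reject H₀

Answer: χ² = 39.0000, fail to reject H₀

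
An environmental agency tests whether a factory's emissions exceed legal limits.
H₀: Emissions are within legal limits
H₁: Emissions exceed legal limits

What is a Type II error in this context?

Type I error (α): Rejecting H₀ when H₀ is true
Type II error (β): Failing to reject H₀ when H₁ is true

Answer: Failing to cite a factory whose emissions actually exceed the limit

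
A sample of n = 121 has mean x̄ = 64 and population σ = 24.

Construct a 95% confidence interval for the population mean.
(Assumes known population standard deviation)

Confidence level: 95%, α = 0.05
z_0.025 = 1.960
SE = σ/√n = 24/√121 = 2.1818
Margin of error = 1.960 × 2.1818 = 4.2763
CI: x̄ ± margin = 64 ± 4.2763
CI: (59.7237, 68.2763)

Answer: (59.7237, 68.2763)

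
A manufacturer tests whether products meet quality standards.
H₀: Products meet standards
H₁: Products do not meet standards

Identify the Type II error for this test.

Answer: Accepting products as meeting standards when they don't

Derivation:
Type I error: rejecting H₀ when it is actually true (false positive).
Type II error: failing to reject H₀ when H₁ is actually true (false negative).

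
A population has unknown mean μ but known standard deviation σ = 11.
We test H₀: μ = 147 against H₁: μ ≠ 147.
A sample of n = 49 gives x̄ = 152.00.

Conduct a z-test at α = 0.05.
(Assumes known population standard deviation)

Answer: z = 3.1819, reject H₀

Derivation:
Standard error: SE = σ/√n = 11/√49 = 1.5714
z-statistic: z = (x̄ - μ₀)/SE = (152.00 - 147)/1.5714 = 3.1819
Critical value: ±1.960
p-value = 0.0015
Decision: reject H₀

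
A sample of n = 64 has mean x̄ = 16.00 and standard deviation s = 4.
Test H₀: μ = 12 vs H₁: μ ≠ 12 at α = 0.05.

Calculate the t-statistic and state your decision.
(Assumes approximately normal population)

df = n - 1 = 63
SE = s/√n = 4/√64 = 0.5000
t = (x̄ - μ₀)/SE = (16.00 - 12)/0.5000 = 8.0000
Critical value: t_{0.025,63} = ±1.998
p-value < 0.0001
Decision: reject H₀

Answer: t = 8.0000, reject H₀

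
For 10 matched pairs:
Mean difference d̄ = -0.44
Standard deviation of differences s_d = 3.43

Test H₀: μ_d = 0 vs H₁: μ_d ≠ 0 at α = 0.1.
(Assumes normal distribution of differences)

Answer: t = -0.4056, fail to reject H₀

Derivation:
df = n - 1 = 9
SE = s_d/√n = 3.43/√10 = 1.0847
t = d̄/SE = -0.44/1.0847 = -0.4056
Critical value: t_{0.05,9} = ±1.833
p-value ≈ 0.6945
Decision: fail to reject H₀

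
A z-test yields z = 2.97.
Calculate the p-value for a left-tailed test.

Answer: p-value ≈ 0.9985

Derivation:
For z = 2.97:
p = P(Z < 2.97) = Φ(2.97) = 0.9985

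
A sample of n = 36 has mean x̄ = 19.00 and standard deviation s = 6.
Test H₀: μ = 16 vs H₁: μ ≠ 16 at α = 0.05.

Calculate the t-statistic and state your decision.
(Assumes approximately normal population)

df = n - 1 = 35
SE = s/√n = 6/√36 = 1.0000
t = (x̄ - μ₀)/SE = (19.00 - 16)/1.0000 = 3.0000
Critical value: t_{0.025,35} = ±2.030
p-value ≈ 0.0049
Decision: reject H₀

Answer: t = 3.0000, reject H₀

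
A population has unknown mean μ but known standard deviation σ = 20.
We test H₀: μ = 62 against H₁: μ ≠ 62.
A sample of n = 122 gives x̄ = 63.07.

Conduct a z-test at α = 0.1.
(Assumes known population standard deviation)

Answer: z = 0.5909, fail to reject H₀

Derivation:
Standard error: SE = σ/√n = 20/√122 = 1.8107
z-statistic: z = (x̄ - μ₀)/SE = (63.07 - 62)/1.8107 = 0.5909
Critical value: ±1.645
p-value = 0.5546
Decision: fail to reject H₀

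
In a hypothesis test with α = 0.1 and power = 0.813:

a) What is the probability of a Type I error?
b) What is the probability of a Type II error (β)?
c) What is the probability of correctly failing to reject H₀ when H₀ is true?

Answer: a) 0.1, b) 0.187, c) 0.9

Derivation:
a) Type I error probability = α = 0.1
b) Power = P(reject H₀ | H₁ true) = 1 - β = 0.813, so Type II error probability = β = 1 - Power = 0.187
c) P(fail to reject H₀ | H₀ true) = 1 - α = 0.9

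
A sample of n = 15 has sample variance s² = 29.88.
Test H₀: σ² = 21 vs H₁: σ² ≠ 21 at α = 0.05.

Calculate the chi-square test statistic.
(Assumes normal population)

Answer: χ² = 19.9200, fail to reject H₀

Derivation:
df = n - 1 = 14
χ² = (n-1)s²/σ₀² = 14×29.88/21 = 19.9200
Critical values: χ²_{0.975,14} = 5.629, χ²_{0.025,14} = 26.119
Rejection region: χ² < 5.629 or χ² > 26.119
Decision: fail to reject H₀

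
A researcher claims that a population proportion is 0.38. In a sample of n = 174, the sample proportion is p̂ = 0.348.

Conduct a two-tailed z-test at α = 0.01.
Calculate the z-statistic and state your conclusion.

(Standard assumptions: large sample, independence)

H₀: p = 0.38, H₁: p ≠ 0.38
Standard error: SE = √(p₀(1-p₀)/n) = √(0.38×0.62/174) = 0.036797
z-statistic: z = (p̂ - p₀)/SE = (0.348 - 0.38)/0.036797 = -0.8696
Critical value: z_0.005 = ±2.576
p-value = 0.3845
Decision: fail to reject H₀ at α = 0.01

Answer: z = -0.8696, fail to reject H₀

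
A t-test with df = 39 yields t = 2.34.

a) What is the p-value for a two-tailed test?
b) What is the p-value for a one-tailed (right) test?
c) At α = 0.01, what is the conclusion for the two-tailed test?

Using t-distribution with df = 39:
a) Two-tailed: p = 2×P(T > 2.34) = 0.0245
b) One-tailed: p = P(T > 2.34) = 0.0122
c) 0.0245 ≥ 0.01, fail to reject H₀

Answer: a) 0.0245, b) 0.0122, c) fail to reject H₀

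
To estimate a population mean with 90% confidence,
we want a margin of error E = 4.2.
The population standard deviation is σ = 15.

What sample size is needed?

z_0.05 = 1.645
n = (z×σ/E)² = (1.645×15/4.2)²
n = 34.5156
Round up: n = 35

Answer: n = 35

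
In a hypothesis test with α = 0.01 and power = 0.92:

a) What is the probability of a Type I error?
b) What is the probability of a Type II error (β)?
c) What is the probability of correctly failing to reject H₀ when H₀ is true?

Answer: a) 0.01, b) 0.08, c) 0.99

Derivation:
a) Type I error probability = α = 0.01
b) Power = P(reject H₀ | H₁ true) = 1 - β = 0.92, so Type II error probability = β = 1 - Power = 0.08
c) P(fail to reject H₀ | H₀ true) = 1 - α = 0.99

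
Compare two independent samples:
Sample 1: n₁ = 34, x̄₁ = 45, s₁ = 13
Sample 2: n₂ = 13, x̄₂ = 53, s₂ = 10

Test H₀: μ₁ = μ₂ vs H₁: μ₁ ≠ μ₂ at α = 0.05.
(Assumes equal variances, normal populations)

Answer: t = -1.9992, fail to reject H₀

Derivation:
Pooled variance: s²_p = [33×13² + 12×10²]/(45) = 150.6000
s_p = 12.2719
SE = s_p×√(1/n₁ + 1/n₂) = 12.2719×√(1/34 + 1/13) = 4.0017
t = (x̄₁ - x̄₂)/SE = (45 - 53)/4.0017 = -1.9992
df = 45, t-critical = ±2.014
Decision: fail to reject H₀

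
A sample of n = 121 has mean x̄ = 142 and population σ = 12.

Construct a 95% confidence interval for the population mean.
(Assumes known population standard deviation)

Confidence level: 95%, α = 0.05
z_0.025 = 1.960
SE = σ/√n = 12/√121 = 1.0909
Margin of error = 1.960 × 1.0909 = 2.1382
CI: x̄ ± margin = 142 ± 2.1382
CI: (139.8618, 144.1382)

Answer: (139.8618, 144.1382)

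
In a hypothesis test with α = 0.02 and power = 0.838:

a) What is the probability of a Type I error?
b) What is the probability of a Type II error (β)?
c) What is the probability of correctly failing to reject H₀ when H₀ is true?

Answer: a) 0.02, b) 0.162, c) 0.98

Derivation:
a) Type I error probability = α = 0.02
b) Power = P(reject H₀ | H₁ true) = 1 - β = 0.838, so Type II error probability = β = 1 - Power = 0.162
c) P(fail to reject H₀ | H₀ true) = 1 - α = 0.98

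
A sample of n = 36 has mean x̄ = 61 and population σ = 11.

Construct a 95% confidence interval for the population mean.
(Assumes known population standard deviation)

Confidence level: 95%, α = 0.05
z_0.025 = 1.960
SE = σ/√n = 11/√36 = 1.8333
Margin of error = 1.960 × 1.8333 = 3.5933
CI: x̄ ± margin = 61 ± 3.5933
CI: (57.4067, 64.5933)

Answer: (57.4067, 64.5933)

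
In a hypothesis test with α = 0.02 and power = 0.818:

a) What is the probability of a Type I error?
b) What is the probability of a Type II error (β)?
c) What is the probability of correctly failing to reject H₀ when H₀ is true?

a) Type I error probability = α = 0.02
b) Power = P(reject H₀ | H₁ true) = 1 - β = 0.818, so Type II error probability = β = 1 - Power = 0.182
c) P(fail to reject H₀ | H₀ true) = 1 - α = 0.98

Answer: a) 0.02, b) 0.182, c) 0.98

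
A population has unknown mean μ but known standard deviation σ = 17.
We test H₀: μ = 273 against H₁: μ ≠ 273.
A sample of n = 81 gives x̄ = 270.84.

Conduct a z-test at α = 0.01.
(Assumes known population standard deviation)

Answer: z = -1.1435, fail to reject H₀

Derivation:
Standard error: SE = σ/√n = 17/√81 = 1.8889
z-statistic: z = (x̄ - μ₀)/SE = (270.84 - 273)/1.8889 = -1.1435
Critical value: ±2.576
p-value = 0.2528
Decision: fail to reject H₀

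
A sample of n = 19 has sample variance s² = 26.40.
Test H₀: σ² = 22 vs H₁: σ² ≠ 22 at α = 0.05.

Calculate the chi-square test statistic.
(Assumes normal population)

Answer: χ² = 21.6000, fail to reject H₀

Derivation:
df = n - 1 = 18
χ² = (n-1)s²/σ₀² = 18×26.40/22 = 21.6000
Critical values: χ²_{0.975,18} = 8.231, χ²_{0.025,18} = 31.526
Rejection region: χ² < 8.231 or χ² > 31.526
Decision: fail to reject H₀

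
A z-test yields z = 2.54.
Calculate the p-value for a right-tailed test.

Answer: p-value ≈ 0.0055

Derivation:
For z = 2.54:
p = P(Z > 2.54) = 1 - Φ(2.54) = 0.0055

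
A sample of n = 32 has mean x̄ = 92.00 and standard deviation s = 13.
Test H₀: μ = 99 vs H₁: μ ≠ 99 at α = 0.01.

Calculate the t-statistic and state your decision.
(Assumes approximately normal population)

Answer: t = -3.0460, reject H₀

Derivation:
df = n - 1 = 31
SE = s/√n = 13/√32 = 2.2981
t = (x̄ - μ₀)/SE = (92.00 - 99)/2.2981 = -3.0460
Critical value: t_{0.005,31} = ±2.744
p-value ≈ 0.0047
Decision: reject H₀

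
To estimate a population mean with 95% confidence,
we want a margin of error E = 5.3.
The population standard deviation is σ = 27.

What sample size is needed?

z_0.025 = 1.960
n = (z×σ/E)² = (1.960×27/5.3)²
n = 99.6983
Round up: n = 100

Answer: n = 100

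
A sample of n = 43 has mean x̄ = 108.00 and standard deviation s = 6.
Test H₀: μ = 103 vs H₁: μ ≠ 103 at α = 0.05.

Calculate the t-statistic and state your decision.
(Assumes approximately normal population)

df = n - 1 = 42
SE = s/√n = 6/√43 = 0.9150
t = (x̄ - μ₀)/SE = (108.00 - 103)/0.9150 = 5.4645
Critical value: t_{0.025,42} = ±2.018
p-value < 0.0001
Decision: reject H₀

Answer: t = 5.4645, reject H₀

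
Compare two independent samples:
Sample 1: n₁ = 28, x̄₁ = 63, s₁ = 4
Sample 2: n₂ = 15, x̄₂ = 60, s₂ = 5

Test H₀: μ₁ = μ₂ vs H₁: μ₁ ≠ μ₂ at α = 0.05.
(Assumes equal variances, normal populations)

Pooled variance: s²_p = [27×4² + 14×5²]/(41) = 19.0732
s_p = 4.3673
SE = s_p×√(1/n₁ + 1/n₂) = 4.3673×√(1/28 + 1/15) = 1.3974
t = (x̄₁ - x̄₂)/SE = (63 - 60)/1.3974 = 2.1468
df = 41, t-critical = ±2.020
Decision: reject H₀

Answer: t = 2.1468, reject H₀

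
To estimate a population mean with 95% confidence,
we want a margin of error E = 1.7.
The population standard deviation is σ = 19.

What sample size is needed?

z_0.025 = 1.960
n = (z×σ/E)² = (1.960×19/1.7)²
n = 479.8677
Round up: n = 480

Answer: n = 480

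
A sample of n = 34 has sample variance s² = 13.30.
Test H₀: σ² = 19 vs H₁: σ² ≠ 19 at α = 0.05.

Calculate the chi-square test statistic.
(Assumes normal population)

df = n - 1 = 33
χ² = (n-1)s²/σ₀² = 33×13.30/19 = 23.1000
Critical values: χ²_{0.975,33} = 19.047, χ²_{0.025,33} = 50.725
Rejection region: χ² < 19.047 or χ² > 50.725
Decision: fail to reject H₀

Answer: χ² = 23.1000, fail to reject H₀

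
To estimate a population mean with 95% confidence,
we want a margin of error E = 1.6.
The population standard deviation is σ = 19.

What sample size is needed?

Answer: n = 542

Derivation:
z_0.025 = 1.960
n = (z×σ/E)² = (1.960×19/1.6)²
n = 541.7256
Round up: n = 542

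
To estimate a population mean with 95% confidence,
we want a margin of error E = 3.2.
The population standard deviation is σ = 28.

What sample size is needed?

z_0.025 = 1.960
n = (z×σ/E)² = (1.960×28/3.2)²
n = 294.1225
Round up: n = 295

Answer: n = 295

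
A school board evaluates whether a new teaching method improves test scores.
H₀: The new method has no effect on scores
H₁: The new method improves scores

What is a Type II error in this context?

Type I error: rejecting H₀ when it is actually true (false positive).
Type II error: failing to reject H₀ when H₁ is actually true (false negative).

Answer: Failing to adopt an effective teaching method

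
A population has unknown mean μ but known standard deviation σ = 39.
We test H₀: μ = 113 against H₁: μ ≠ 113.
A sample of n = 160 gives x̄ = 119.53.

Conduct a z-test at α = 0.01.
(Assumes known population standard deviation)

Standard error: SE = σ/√n = 39/√160 = 3.0832
z-statistic: z = (x̄ - μ₀)/SE = (119.53 - 113)/3.0832 = 2.1179
Critical value: ±2.576
p-value = 0.0342
Decision: fail to reject H₀

Answer: z = 2.1179, fail to reject H₀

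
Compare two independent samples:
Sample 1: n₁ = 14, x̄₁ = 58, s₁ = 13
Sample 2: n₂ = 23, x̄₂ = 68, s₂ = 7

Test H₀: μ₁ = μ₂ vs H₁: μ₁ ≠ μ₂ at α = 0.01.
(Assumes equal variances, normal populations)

Answer: t = -3.0497, reject H₀

Derivation:
Pooled variance: s²_p = [13×13² + 22×7²]/(35) = 93.5714
s_p = 9.6732
SE = s_p×√(1/n₁ + 1/n₂) = 9.6732×√(1/14 + 1/23) = 3.2790
t = (x̄₁ - x̄₂)/SE = (58 - 68)/3.2790 = -3.0497
df = 35, t-critical = ±2.724
Decision: reject H₀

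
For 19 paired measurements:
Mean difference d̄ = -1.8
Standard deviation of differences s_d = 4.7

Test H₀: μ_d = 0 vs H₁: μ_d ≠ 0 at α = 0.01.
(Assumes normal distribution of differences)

Answer: t = -1.6693, fail to reject H₀

Derivation:
df = n - 1 = 18
SE = s_d/√n = 4.7/√19 = 1.0783
t = d̄/SE = -1.8/1.0783 = -1.6693
Critical value: t_{0.005,18} = ±2.878
p-value ≈ 0.1124
Decision: fail to reject H₀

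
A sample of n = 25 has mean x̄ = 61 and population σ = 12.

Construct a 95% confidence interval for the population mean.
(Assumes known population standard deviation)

Answer: (56.2960, 65.7040)

Derivation:
Confidence level: 95%, α = 0.05
z_0.025 = 1.960
SE = σ/√n = 12/√25 = 2.4000
Margin of error = 1.960 × 2.4000 = 4.7040
CI: x̄ ± margin = 61 ± 4.7040
CI: (56.2960, 65.7040)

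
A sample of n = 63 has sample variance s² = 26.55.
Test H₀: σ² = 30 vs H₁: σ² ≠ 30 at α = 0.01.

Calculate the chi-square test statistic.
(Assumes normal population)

Answer: χ² = 54.8700, fail to reject H₀

Derivation:
df = n - 1 = 62
χ² = (n-1)s²/σ₀² = 62×26.55/30 = 54.8700
Critical values: χ²_{0.995,62} = 37.068, χ²_{0.005,62} = 94.419
Rejection region: χ² < 37.068 or χ² > 94.419
Decision: fail to reject H₀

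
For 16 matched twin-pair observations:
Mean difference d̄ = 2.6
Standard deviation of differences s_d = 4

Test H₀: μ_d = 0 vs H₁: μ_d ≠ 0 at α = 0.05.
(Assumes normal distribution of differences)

df = n - 1 = 15
SE = s_d/√n = 4/√16 = 1.0000
t = d̄/SE = 2.6/1.0000 = 2.6000
Critical value: t_{0.025,15} = ±2.131
p-value ≈ 0.0201
Decision: reject H₀

Answer: t = 2.6000, reject H₀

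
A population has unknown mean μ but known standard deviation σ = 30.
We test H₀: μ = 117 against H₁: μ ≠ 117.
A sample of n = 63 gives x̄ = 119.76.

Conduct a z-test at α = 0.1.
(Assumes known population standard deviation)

Answer: z = 0.7302, fail to reject H₀

Derivation:
Standard error: SE = σ/√n = 30/√63 = 3.7796
z-statistic: z = (x̄ - μ₀)/SE = (119.76 - 117)/3.7796 = 0.7302
Critical value: ±1.645
p-value = 0.4653
Decision: fail to reject H₀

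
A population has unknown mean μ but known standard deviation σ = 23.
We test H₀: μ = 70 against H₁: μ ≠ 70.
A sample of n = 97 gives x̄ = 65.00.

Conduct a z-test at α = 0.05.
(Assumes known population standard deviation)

Standard error: SE = σ/√n = 23/√97 = 2.3353
z-statistic: z = (x̄ - μ₀)/SE = (65.00 - 70)/2.3353 = -2.1411
Critical value: ±1.960
p-value = 0.0323
Decision: reject H₀

Answer: z = -2.1411, reject H₀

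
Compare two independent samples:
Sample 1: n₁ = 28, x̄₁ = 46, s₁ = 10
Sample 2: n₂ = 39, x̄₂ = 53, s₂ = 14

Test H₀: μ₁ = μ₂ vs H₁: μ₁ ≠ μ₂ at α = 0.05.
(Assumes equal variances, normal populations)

Answer: t = -2.2617, reject H₀

Derivation:
Pooled variance: s²_p = [27×10² + 38×14²]/(65) = 156.1231
s_p = 12.4949
SE = s_p×√(1/n₁ + 1/n₂) = 12.4949×√(1/28 + 1/39) = 3.0950
t = (x̄₁ - x̄₂)/SE = (46 - 53)/3.0950 = -2.2617
df = 65, t-critical = ±1.997
Decision: reject H₀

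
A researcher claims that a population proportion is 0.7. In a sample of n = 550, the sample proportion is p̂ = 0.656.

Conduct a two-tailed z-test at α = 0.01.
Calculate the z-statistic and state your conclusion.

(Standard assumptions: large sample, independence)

H₀: p = 0.7, H₁: p ≠ 0.7
Standard error: SE = √(p₀(1-p₀)/n) = √(0.7×0.3/550) = 0.019540
z-statistic: z = (p̂ - p₀)/SE = (0.656 - 0.7)/0.019540 = -2.2518
Critical value: z_0.005 = ±2.576
p-value = 0.0243
Decision: fail to reject H₀ at α = 0.01

Answer: z = -2.2518, fail to reject H₀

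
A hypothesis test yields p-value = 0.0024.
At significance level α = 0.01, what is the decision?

Compare p-value to α:
0.0024 < 0.01
Decision: reject H₀

Answer: reject H₀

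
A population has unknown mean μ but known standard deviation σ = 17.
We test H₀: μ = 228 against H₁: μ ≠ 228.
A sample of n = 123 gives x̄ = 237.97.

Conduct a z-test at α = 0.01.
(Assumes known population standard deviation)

Answer: z = 6.5044, reject H₀

Derivation:
Standard error: SE = σ/√n = 17/√123 = 1.5328
z-statistic: z = (x̄ - μ₀)/SE = (237.97 - 228)/1.5328 = 6.5044
Critical value: ±2.576
p-value < 0.0001
Decision: reject H₀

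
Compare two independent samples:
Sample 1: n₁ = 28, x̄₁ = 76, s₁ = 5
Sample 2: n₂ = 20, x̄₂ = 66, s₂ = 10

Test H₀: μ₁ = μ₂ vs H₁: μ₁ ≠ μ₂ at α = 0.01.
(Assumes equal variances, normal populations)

Answer: t = 4.5652, reject H₀

Derivation:
Pooled variance: s²_p = [27×5² + 19×10²]/(46) = 55.9783
s_p = 7.4819
SE = s_p×√(1/n₁ + 1/n₂) = 7.4819×√(1/28 + 1/20) = 2.1905
t = (x̄₁ - x̄₂)/SE = (76 - 66)/2.1905 = 4.5652
df = 46, t-critical = ±2.687
Decision: reject H₀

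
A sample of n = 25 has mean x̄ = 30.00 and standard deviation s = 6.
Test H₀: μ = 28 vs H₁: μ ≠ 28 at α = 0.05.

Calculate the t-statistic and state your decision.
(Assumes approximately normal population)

Answer: t = 1.6667, fail to reject H₀

Derivation:
df = n - 1 = 24
SE = s/√n = 6/√25 = 1.2000
t = (x̄ - μ₀)/SE = (30.00 - 28)/1.2000 = 1.6667
Critical value: t_{0.025,24} = ±2.064
p-value ≈ 0.1086
Decision: fail to reject H₀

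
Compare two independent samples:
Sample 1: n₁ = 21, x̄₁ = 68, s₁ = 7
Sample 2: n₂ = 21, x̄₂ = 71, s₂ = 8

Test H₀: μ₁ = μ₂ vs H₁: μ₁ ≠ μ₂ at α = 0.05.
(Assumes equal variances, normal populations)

Answer: t = -1.2933, fail to reject H₀

Derivation:
Pooled variance: s²_p = [20×7² + 20×8²]/(40) = 56.5000
s_p = 7.5166
SE = s_p×√(1/n₁ + 1/n₂) = 7.5166×√(1/21 + 1/21) = 2.3197
t = (x̄₁ - x̄₂)/SE = (68 - 71)/2.3197 = -1.2933
df = 40, t-critical = ±2.021
Decision: fail to reject H₀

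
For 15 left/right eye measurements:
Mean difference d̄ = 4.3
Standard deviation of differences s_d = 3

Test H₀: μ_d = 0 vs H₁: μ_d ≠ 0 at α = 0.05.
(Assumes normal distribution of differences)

df = n - 1 = 14
SE = s_d/√n = 3/√15 = 0.7746
t = d̄/SE = 4.3/0.7746 = 5.5513
Critical value: t_{0.025,14} = ±2.145
p-value ≈ 0.0001
Decision: reject H₀

Answer: t = 5.5513, reject H₀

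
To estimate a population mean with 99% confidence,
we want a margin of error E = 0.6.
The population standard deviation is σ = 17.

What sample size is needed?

Answer: n = 5328

Derivation:
z_0.005 = 2.576
n = (z×σ/E)² = (2.576×17/0.6)²
n = 5327.0535
Round up: n = 5328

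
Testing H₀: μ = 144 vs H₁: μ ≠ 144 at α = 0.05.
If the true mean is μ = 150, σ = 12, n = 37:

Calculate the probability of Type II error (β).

SE = σ/√n = 12/√37 = 1.9728
Critical values: μ₀ ± z_0.025×SE = 144 ± 1.960×1.9728
Acceptance region: (140.1333, 147.8667)
Under H₁ (μ = 150): z_high = (147.8667 - 150)/1.9728 = -1.0814, z_low = (140.1333 - 150)/1.9728 = -5.0014
β = P(not reject | H₁) = Φ(-1.0814) - Φ(-5.0014) ≈ 0.1398

Answer: β ≈ 0.1398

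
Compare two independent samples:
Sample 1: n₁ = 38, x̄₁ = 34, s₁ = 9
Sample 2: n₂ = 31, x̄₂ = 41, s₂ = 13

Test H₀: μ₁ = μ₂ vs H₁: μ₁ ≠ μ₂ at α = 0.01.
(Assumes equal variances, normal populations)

Answer: t = -2.6359, fail to reject H₀

Derivation:
Pooled variance: s²_p = [37×9² + 30×13²]/(67) = 120.4030
s_p = 10.9728
SE = s_p×√(1/n₁ + 1/n₂) = 10.9728×√(1/38 + 1/31) = 2.6556
t = (x̄₁ - x̄₂)/SE = (34 - 41)/2.6556 = -2.6359
df = 67, t-critical = ±2.651
Decision: fail to reject H₀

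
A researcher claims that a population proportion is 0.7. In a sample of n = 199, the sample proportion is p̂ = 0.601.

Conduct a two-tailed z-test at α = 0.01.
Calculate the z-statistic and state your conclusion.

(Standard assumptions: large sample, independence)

H₀: p = 0.7, H₁: p ≠ 0.7
Standard error: SE = √(p₀(1-p₀)/n) = √(0.7×0.3/199) = 0.032485
z-statistic: z = (p̂ - p₀)/SE = (0.601 - 0.7)/0.032485 = -3.0476
Critical value: z_0.005 = ±2.576
p-value = 0.0023
Decision: reject H₀ at α = 0.01

Answer: z = -3.0476, reject H₀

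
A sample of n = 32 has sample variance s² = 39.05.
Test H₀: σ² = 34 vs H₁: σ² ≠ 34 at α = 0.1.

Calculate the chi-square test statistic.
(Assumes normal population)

df = n - 1 = 31
χ² = (n-1)s²/σ₀² = 31×39.05/34 = 35.6044
Critical values: χ²_{0.95,31} = 19.281, χ²_{0.05,31} = 44.985
Rejection region: χ² < 19.281 or χ² > 44.985
Decision: fail to reject H₀

Answer: χ² = 35.6044, fail to reject H₀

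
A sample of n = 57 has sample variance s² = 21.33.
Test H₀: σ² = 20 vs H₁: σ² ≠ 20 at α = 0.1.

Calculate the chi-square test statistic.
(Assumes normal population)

df = n - 1 = 56
χ² = (n-1)s²/σ₀² = 56×21.33/20 = 59.7240
Critical values: χ²_{0.95,56} = 39.801, χ²_{0.05,56} = 74.468
Rejection region: χ² < 39.801 or χ² > 74.468
Decision: fail to reject H₀

Answer: χ² = 59.7240, fail to reject H₀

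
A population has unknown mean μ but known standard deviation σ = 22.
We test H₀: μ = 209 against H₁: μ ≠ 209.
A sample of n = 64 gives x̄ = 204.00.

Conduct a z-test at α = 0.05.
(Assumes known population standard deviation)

Standard error: SE = σ/√n = 22/√64 = 2.7500
z-statistic: z = (x̄ - μ₀)/SE = (204.00 - 209)/2.7500 = -1.8182
Critical value: ±1.960
p-value = 0.0690
Decision: fail to reject H₀

Answer: z = -1.8182, fail to reject H₀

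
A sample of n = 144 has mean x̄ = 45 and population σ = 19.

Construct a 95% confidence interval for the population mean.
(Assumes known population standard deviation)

Answer: (41.8967, 48.1033)

Derivation:
Confidence level: 95%, α = 0.05
z_0.025 = 1.960
SE = σ/√n = 19/√144 = 1.5833
Margin of error = 1.960 × 1.5833 = 3.1033
CI: x̄ ± margin = 45 ± 3.1033
CI: (41.8967, 48.1033)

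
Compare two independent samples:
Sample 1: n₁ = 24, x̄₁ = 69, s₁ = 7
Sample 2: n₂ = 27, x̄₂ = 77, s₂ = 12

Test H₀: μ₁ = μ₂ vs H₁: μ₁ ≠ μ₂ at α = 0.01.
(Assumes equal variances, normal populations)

Answer: t = -2.8601, reject H₀

Derivation:
Pooled variance: s²_p = [23×7² + 26×12²]/(49) = 99.4082
s_p = 9.9704
SE = s_p×√(1/n₁ + 1/n₂) = 9.9704×√(1/24 + 1/27) = 2.7971
t = (x̄₁ - x̄₂)/SE = (69 - 77)/2.7971 = -2.8601
df = 49, t-critical = ±2.680
Decision: reject H₀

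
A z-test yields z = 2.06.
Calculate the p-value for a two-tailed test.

Answer: p-value ≈ 0.0394

Derivation:
For z = 2.06:
p = 2×P(Z > |2.06|) = 2×(1 - Φ(2.06)) = 0.0394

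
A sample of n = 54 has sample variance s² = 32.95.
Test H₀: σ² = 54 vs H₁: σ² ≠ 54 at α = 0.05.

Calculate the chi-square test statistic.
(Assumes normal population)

df = n - 1 = 53
χ² = (n-1)s²/σ₀² = 53×32.95/54 = 32.3398
Critical values: χ²_{0.975,53} = 34.776, χ²_{0.025,53} = 75.002
Rejection region: χ² < 34.776 or χ² > 75.002
Decision: reject H₀

Answer: χ² = 32.3398, reject H₀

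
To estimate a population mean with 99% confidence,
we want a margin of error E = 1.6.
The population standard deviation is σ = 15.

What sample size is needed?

Answer: n = 584

Derivation:
z_0.005 = 2.576
n = (z×σ/E)² = (2.576×15/1.6)²
n = 583.2225
Round up: n = 584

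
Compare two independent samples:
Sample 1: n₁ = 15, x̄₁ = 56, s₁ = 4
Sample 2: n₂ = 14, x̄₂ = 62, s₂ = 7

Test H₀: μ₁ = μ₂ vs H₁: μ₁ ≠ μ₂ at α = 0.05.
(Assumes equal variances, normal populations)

Answer: t = -2.8592, reject H₀

Derivation:
Pooled variance: s²_p = [14×4² + 13×7²]/(27) = 31.8889
s_p = 5.6470
SE = s_p×√(1/n₁ + 1/n₂) = 5.6470×√(1/15 + 1/14) = 2.0985
t = (x̄₁ - x̄₂)/SE = (56 - 62)/2.0985 = -2.8592
df = 27, t-critical = ±2.052
Decision: reject H₀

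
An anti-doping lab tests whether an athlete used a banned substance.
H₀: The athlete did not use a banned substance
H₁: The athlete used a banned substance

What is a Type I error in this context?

Answer: Falsely accusing a clean athlete of doping

Derivation:
A Type I error (probability α) occurs when we reject a true H₀.
A Type II error (probability β) occurs when we fail to reject a false H₀.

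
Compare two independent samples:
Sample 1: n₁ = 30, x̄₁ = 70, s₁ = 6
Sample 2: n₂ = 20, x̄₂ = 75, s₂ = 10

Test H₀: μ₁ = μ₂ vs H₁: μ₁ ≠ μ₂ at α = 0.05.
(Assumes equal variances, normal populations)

Pooled variance: s²_p = [29×6² + 19×10²]/(48) = 61.3333
s_p = 7.8316
SE = s_p×√(1/n₁ + 1/n₂) = 7.8316×√(1/30 + 1/20) = 2.2608
t = (x̄₁ - x̄₂)/SE = (70 - 75)/2.2608 = -2.2116
df = 48, t-critical = ±2.011
Decision: reject H₀

Answer: t = -2.2116, reject H₀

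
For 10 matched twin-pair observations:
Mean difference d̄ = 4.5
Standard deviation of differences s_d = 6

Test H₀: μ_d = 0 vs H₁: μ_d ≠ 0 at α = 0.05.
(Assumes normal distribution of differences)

Answer: t = 2.3717, reject H₀

Derivation:
df = n - 1 = 9
SE = s_d/√n = 6/√10 = 1.8974
t = d̄/SE = 4.5/1.8974 = 2.3717
Critical value: t_{0.025,9} = ±2.262
p-value ≈ 0.0418
Decision: reject H₀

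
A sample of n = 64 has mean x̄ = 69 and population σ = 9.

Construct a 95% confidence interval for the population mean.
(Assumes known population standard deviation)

Confidence level: 95%, α = 0.05
z_0.025 = 1.960
SE = σ/√n = 9/√64 = 1.1250
Margin of error = 1.960 × 1.1250 = 2.2050
CI: x̄ ± margin = 69 ± 2.2050
CI: (66.7950, 71.2050)

Answer: (66.7950, 71.2050)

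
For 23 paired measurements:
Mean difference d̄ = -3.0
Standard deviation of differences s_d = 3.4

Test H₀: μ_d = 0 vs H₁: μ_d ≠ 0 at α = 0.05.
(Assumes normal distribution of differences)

df = n - 1 = 22
SE = s_d/√n = 3.4/√23 = 0.7089
t = d̄/SE = -3.0/0.7089 = -4.2319
Critical value: t_{0.025,22} = ±2.074
p-value ≈ 0.0003
Decision: reject H₀

Answer: t = -4.2319, reject H₀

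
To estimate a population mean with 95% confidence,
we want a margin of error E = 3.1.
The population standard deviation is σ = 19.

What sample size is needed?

Answer: n = 145

Derivation:
z_0.025 = 1.960
n = (z×σ/E)² = (1.960×19/3.1)²
n = 144.3098
Round up: n = 145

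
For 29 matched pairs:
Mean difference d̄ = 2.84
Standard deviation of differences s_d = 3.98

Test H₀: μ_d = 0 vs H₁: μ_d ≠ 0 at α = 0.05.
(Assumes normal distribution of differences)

df = n - 1 = 28
SE = s_d/√n = 3.98/√29 = 0.7391
t = d̄/SE = 2.84/0.7391 = 3.8425
Critical value: t_{0.025,28} = ±2.048
p-value ≈ 0.0006
Decision: reject H₀

Answer: t = 3.8425, reject H₀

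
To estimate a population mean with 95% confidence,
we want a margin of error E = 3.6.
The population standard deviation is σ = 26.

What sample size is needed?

z_0.025 = 1.960
n = (z×σ/E)² = (1.960×26/3.6)²
n = 200.3798
Round up: n = 201

Answer: n = 201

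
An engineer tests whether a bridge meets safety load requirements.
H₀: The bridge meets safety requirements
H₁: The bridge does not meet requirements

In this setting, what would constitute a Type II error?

Type I error: rejecting H₀ when it is actually true (false positive).
Type II error: failing to reject H₀ when H₁ is actually true (false negative).

Answer: Declaring an unsafe bridge to be safe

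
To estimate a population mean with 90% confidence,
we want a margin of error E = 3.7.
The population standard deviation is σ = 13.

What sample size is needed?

z_0.05 = 1.645
n = (z×σ/E)² = (1.645×13/3.7)²
n = 33.4053
Round up: n = 34

Answer: n = 34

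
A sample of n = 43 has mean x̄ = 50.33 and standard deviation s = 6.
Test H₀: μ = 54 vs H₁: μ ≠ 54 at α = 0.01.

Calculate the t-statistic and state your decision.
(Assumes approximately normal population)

Answer: t = -4.0109, reject H₀

Derivation:
df = n - 1 = 42
SE = s/√n = 6/√43 = 0.9150
t = (x̄ - μ₀)/SE = (50.33 - 54)/0.9150 = -4.0109
Critical value: t_{0.005,42} = ±2.698
p-value ≈ 0.0002
Decision: reject H₀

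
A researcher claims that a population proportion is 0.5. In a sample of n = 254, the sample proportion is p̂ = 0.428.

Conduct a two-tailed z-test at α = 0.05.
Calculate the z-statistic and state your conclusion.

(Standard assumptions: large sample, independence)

Answer: z = -2.2950, reject H₀

Derivation:
H₀: p = 0.5, H₁: p ≠ 0.5
Standard error: SE = √(p₀(1-p₀)/n) = √(0.5×0.5/254) = 0.031373
z-statistic: z = (p̂ - p₀)/SE = (0.428 - 0.5)/0.031373 = -2.2950
Critical value: z_0.025 = ±1.960
p-value = 0.0217
Decision: reject H₀ at α = 0.05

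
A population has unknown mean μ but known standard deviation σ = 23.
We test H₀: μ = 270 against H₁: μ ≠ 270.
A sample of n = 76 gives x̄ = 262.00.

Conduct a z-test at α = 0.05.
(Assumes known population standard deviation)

Standard error: SE = σ/√n = 23/√76 = 2.6383
z-statistic: z = (x̄ - μ₀)/SE = (262.00 - 270)/2.6383 = -3.0323
Critical value: ±1.960
p-value = 0.0024
Decision: reject H₀

Answer: z = -3.0323, reject H₀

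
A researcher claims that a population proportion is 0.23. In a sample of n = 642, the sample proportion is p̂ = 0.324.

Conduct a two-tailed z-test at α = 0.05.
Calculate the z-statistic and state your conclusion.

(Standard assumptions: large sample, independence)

H₀: p = 0.23, H₁: p ≠ 0.23
Standard error: SE = √(p₀(1-p₀)/n) = √(0.23×0.77/642) = 0.016609
z-statistic: z = (p̂ - p₀)/SE = (0.324 - 0.23)/0.016609 = 5.6596
Critical value: z_0.025 = ±1.960
p-value < 0.0001
Decision: reject H₀ at α = 0.05

Answer: z = 5.6596, reject H₀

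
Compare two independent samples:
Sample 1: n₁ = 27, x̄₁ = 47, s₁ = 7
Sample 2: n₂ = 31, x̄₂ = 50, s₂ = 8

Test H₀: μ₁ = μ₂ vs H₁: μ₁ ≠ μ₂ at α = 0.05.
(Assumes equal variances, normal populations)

Answer: t = -1.5091, fail to reject H₀

Derivation:
Pooled variance: s²_p = [26×7² + 30×8²]/(56) = 57.0357
s_p = 7.5522
SE = s_p×√(1/n₁ + 1/n₂) = 7.5522×√(1/27 + 1/31) = 1.9880
t = (x̄₁ - x̄₂)/SE = (47 - 50)/1.9880 = -1.5091
df = 56, t-critical = ±2.003
Decision: fail to reject H₀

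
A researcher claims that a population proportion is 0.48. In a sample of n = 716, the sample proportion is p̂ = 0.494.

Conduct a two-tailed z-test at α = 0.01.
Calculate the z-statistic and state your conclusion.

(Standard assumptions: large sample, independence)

Answer: z = 0.7498, fail to reject H₀

Derivation:
H₀: p = 0.48, H₁: p ≠ 0.48
Standard error: SE = √(p₀(1-p₀)/n) = √(0.48×0.52/716) = 0.018671
z-statistic: z = (p̂ - p₀)/SE = (0.494 - 0.48)/0.018671 = 0.7498
Critical value: z_0.005 = ±2.576
p-value = 0.4534
Decision: fail to reject H₀ at α = 0.01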